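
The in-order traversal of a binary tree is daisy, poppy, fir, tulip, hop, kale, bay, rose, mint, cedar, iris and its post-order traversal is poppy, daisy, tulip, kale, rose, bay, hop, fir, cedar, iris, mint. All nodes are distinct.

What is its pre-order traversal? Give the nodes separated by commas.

mint, fir, daisy, poppy, hop, tulip, bay, kale, rose, iris, cedar

The last element of post-order is the root; it splits in-order into left and right subtrees.
Root mint: left subtree has 8 nodes {daisy, poppy, fir, tulip, hop, kale, bay, rose}, right has 2 {cedar, iris}.
  Root fir: left subtree has 2 nodes {daisy, poppy}, right has 5 {tulip, hop, kale, bay, rose}.
    Root daisy: left subtree has 0 nodes { }, right has 1 {poppy}.
    Root hop: left subtree has 1 node {tulip}, right has 3 {kale, bay, rose}.
      Root bay: left subtree has 1 node {kale}, right has 1 {rose}.
  Root iris: left subtree has 1 node {cedar}, right has 0 { }.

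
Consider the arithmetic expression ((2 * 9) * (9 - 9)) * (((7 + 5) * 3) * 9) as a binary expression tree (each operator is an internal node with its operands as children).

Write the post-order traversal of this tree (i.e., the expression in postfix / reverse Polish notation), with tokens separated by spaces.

Post-order on an expression tree gives postfix notation: for each operator, emit left operand, right operand, then the operator.

2 9 * 9 9 - * 7 5 + 3 * 9 * *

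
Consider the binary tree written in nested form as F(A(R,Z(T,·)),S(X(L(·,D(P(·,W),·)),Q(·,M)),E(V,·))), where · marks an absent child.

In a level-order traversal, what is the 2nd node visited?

A

Level-order visits nodes level by level from the root, left to right within each level.
Level 0: F
Level 1: A, S
Level 2: R, Z, X, E
Level 3: T, L, Q, V
Level 4: D, M
Level 5: P
Level 6: W
Full level-order sequence: F, A, S, R, Z, X, E, T, L, Q, V, D, M, P, W.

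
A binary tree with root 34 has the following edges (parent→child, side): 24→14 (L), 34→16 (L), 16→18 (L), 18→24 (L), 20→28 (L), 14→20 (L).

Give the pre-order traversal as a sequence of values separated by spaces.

34 16 18 24 14 20 28

Pre-order visits the node, then its left subtree, then its right subtree.
Visit 34.
At 34: go left to 16.
  Visit 16.
  At 16: go left to 18.
    Visit 18.
    At 18: go left to 24.
      Visit 24.
      At 24: go left to 14.
        Visit 14.
        At 14: go left to 20.
          Visit 20.
          At 20: go left to 28.
            28 is a leaf — visit 28.
          At 20: no right child.
        At 14: no right child.
      At 24: no right child.
    At 18: no right child.
  At 16: no right child.
At 34: no right child.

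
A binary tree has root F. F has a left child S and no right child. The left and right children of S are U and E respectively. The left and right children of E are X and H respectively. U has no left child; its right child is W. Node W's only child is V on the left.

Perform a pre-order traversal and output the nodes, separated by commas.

F, S, U, W, V, E, X, H

Pre-order visits the node, then its left subtree, then its right subtree.
Visit F.
At F: go left to S.
  Visit S.
  At S: go left to U.
    Visit U.
    At U: no left child.
    At U: go right to W.
      Visit W.
      At W: go left to V.
        V is a leaf — visit V.
      At W: no right child.
  At S: go right to E.
    Visit E.
    At E: go left to X.
      X is a leaf — visit X.
    At E: go right to H.
      H is a leaf — visit H.
At F: no right child.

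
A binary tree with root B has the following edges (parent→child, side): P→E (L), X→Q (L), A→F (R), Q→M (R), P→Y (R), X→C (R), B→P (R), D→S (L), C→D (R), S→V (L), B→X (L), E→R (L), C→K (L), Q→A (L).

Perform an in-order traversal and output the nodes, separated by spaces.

A F Q M X K C V S D B R E P Y

In-order visits the left subtree, then the node, then the right subtree.
At B: go left to X.
  At X: go left to Q.
    At Q: go left to A.
      At A: no left child.
      Visit A.
      At A: go right to F.
        F is a leaf — visit F.
    Visit Q.
    At Q: go right to M.
      M is a leaf — visit M.
  Visit X.
  At X: go right to C.
    At C: go left to K.
      K is a leaf — visit K.
    Visit C.
    At C: go right to D.
      At D: go left to S.
        At S: go left to V.
          V is a leaf — visit V.
        Visit S.
        At S: no right child.
      Visit D.
      At D: no right child.
Visit B.
At B: go right to P.
  At P: go left to E.
    At E: go left to R.
      R is a leaf — visit R.
    Visit E.
    At E: no right child.
  Visit P.
  At P: go right to Y.
    Y is a leaf — visit Y.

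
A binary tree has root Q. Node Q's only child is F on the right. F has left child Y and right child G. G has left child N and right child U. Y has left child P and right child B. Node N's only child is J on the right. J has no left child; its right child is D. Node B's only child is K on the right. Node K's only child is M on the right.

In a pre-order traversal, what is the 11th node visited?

D

Pre-order visits the node, then its left subtree, then its right subtree.
Visit Q.
At Q: no left child.
At Q: go right to F.
  Visit F.
  At F: go left to Y.
    Visit Y.
    At Y: go left to P.
      P is a leaf — visit P.
    At Y: go right to B.
      Visit B.
      At B: no left child.
      At B: go right to K.
        Visit K.
        At K: no left child.
        At K: go right to M.
          M is a leaf — visit M.
  At F: go right to G.
    Visit G.
    At G: go left to N.
      Visit N.
      At N: no left child.
      At N: go right to J.
        Visit J.
        At J: no left child.
        At J: go right to D.
          D is a leaf — visit D.
    At G: go right to U.
      U is a leaf — visit U.
Full pre-order sequence: Q, F, Y, P, B, K, M, G, N, J, D, U.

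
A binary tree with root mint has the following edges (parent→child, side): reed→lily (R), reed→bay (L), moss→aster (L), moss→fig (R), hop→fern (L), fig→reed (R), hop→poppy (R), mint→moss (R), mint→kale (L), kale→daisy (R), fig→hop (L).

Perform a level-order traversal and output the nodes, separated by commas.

Level-order visits nodes level by level from the root, left to right within each level.
Level 0: mint
Level 1: kale, moss
Level 2: daisy, aster, fig
Level 3: hop, reed
Level 4: fern, poppy, bay, lily

mint, kale, moss, daisy, aster, fig, hop, reed, fern, poppy, bay, lily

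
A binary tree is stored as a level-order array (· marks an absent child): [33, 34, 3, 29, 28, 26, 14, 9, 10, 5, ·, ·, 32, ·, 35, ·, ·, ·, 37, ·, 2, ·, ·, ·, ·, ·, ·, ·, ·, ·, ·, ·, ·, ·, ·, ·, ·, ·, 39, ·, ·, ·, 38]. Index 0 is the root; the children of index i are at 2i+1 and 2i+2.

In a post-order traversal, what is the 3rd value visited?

37

Post-order visits the left subtree, then the right subtree, then the node.
At 33: go left to 34.
  At 34: go left to 29.
    At 29: go left to 9.
      9 is a leaf — visit 9.
    At 29: go right to 10.
      At 10: no left child.
      At 10: go right to 37.
        At 37: no left child.
        At 37: go right to 39.
          39 is a leaf — visit 39.
        Visit 37.
      Visit 10.
    Visit 29.
  At 34: go right to 28.
    At 28: go left to 5.
      At 5: no left child.
      At 5: go right to 2.
        At 2: no left child.
        At 2: go right to 38.
          38 is a leaf — visit 38.
        Visit 2.
      Visit 5.
    At 28: no right child.
    Visit 28.
  Visit 34.
At 33: go right to 3.
  At 3: go left to 26.
    At 26: no left child.
    At 26: go right to 32.
      32 is a leaf — visit 32.
    Visit 26.
  At 3: go right to 14.
    At 14: no left child.
    At 14: go right to 35.
      35 is a leaf — visit 35.
    Visit 14.
  Visit 3.
Visit 33.
Full post-order sequence: 9, 39, 37, 10, 29, 38, 2, 5, 28, 34, 32, 26, 35, 14, 3, 33.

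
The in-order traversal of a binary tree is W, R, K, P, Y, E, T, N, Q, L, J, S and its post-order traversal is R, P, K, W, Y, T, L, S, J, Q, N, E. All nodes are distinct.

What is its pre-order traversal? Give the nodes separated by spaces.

The last element of post-order is the root; it splits in-order into left and right subtrees.
Root E: left subtree has 5 nodes {W, R, K, P, Y}, right has 6 {T, N, Q, L, J, S}.
  Root Y: left subtree has 4 nodes {W, R, K, P}, right has 0 { }.
    Root W: left subtree has 0 nodes { }, right has 3 {R, K, P}.
      Root K: left subtree has 1 node {R}, right has 1 {P}.
  Root N: left subtree has 1 node {T}, right has 4 {Q, L, J, S}.
    Root Q: left subtree has 0 nodes { }, right has 3 {L, J, S}.
      Root J: left subtree has 1 node {L}, right has 1 {S}.

E Y W K R P N T Q J L S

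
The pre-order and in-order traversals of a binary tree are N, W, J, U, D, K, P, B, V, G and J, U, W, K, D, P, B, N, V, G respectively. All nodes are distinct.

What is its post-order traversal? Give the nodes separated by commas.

The first element of pre-order is the root; it splits in-order into left and right subtrees.
Root N: left subtree has 7 nodes {J, U, W, K, D, P, B}, right has 2 {V, G}.
  Root W: left subtree has 2 nodes {J, U}, right has 4 {K, D, P, B}.
    Root J: left subtree has 0 nodes { }, right has 1 {U}.
    Root D: left subtree has 1 node {K}, right has 2 {P, B}.
      Root P: left subtree has 0 nodes { }, right has 1 {B}.
  Root V: left subtree has 0 nodes { }, right has 1 {G}.

U, J, K, B, P, D, W, G, V, N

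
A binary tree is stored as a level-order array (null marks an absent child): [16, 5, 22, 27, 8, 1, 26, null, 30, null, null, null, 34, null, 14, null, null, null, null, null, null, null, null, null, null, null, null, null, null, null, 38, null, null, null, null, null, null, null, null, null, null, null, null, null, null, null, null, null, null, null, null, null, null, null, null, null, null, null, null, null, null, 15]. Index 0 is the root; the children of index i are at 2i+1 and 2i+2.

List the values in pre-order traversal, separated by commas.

Pre-order visits the node, then its left subtree, then its right subtree.
Visit 16.
At 16: go left to 5.
  Visit 5.
  At 5: go left to 27.
    Visit 27.
    At 27: no left child.
    At 27: go right to 30.
      30 is a leaf — visit 30.
  At 5: go right to 8.
    8 is a leaf — visit 8.
At 16: go right to 22.
  Visit 22.
  At 22: go left to 1.
    Visit 1.
    At 1: no left child.
    At 1: go right to 34.
      34 is a leaf — visit 34.
  At 22: go right to 26.
    Visit 26.
    At 26: no left child.
    At 26: go right to 14.
      Visit 14.
      At 14: no left child.
      At 14: go right to 38.
        Visit 38.
        At 38: go left to 15.
          15 is a leaf — visit 15.
        At 38: no right child.

16, 5, 27, 30, 8, 22, 1, 34, 26, 14, 38, 15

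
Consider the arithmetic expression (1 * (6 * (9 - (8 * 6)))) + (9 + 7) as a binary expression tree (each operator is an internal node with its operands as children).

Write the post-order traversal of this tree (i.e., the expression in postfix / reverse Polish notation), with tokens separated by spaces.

Post-order on an expression tree gives postfix notation: for each operator, emit left operand, right operand, then the operator.

1 6 9 8 6 * - * * 9 7 + +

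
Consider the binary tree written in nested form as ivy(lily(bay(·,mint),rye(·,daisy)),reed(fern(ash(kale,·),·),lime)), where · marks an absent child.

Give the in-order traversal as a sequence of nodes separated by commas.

bay, mint, lily, rye, daisy, ivy, kale, ash, fern, reed, lime

In-order visits the left subtree, then the node, then the right subtree.
At ivy: go left to lily.
  At lily: go left to bay.
    At bay: no left child.
    Visit bay.
    At bay: go right to mint.
      mint is a leaf — visit mint.
  Visit lily.
  At lily: go right to rye.
    At rye: no left child.
    Visit rye.
    At rye: go right to daisy.
      daisy is a leaf — visit daisy.
Visit ivy.
At ivy: go right to reed.
  At reed: go left to fern.
    At fern: go left to ash.
      At ash: go left to kale.
        kale is a leaf — visit kale.
      Visit ash.
      At ash: no right child.
    Visit fern.
    At fern: no right child.
  Visit reed.
  At reed: go right to lime.
    lime is a leaf — visit lime.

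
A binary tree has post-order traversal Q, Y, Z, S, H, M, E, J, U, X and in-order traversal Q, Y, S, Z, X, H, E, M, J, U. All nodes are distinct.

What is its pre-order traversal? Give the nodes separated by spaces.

The last element of post-order is the root; it splits in-order into left and right subtrees.
Root X: left subtree has 4 nodes {Q, Y, S, Z}, right has 5 {H, E, M, J, U}.
  Root S: left subtree has 2 nodes {Q, Y}, right has 1 {Z}.
    Root Y: left subtree has 1 node {Q}, right has 0 { }.
  Root U: left subtree has 4 nodes {H, E, M, J}, right has 0 { }.
    Root J: left subtree has 3 nodes {H, E, M}, right has 0 { }.
      Root E: left subtree has 1 node {H}, right has 1 {M}.

X S Y Q Z U J E H M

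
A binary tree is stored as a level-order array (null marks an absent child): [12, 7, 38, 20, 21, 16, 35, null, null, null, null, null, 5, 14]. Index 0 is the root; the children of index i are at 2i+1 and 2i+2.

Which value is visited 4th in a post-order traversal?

5

Post-order visits the left subtree, then the right subtree, then the node.
At 12: go left to 7.
  At 7: go left to 20.
    20 is a leaf — visit 20.
  At 7: go right to 21.
    21 is a leaf — visit 21.
  Visit 7.
At 12: go right to 38.
  At 38: go left to 16.
    At 16: no left child.
    At 16: go right to 5.
      5 is a leaf — visit 5.
    Visit 16.
  At 38: go right to 35.
    At 35: go left to 14.
      14 is a leaf — visit 14.
    At 35: no right child.
    Visit 35.
  Visit 38.
Visit 12.
Full post-order sequence: 20, 21, 7, 5, 16, 14, 35, 38, 12.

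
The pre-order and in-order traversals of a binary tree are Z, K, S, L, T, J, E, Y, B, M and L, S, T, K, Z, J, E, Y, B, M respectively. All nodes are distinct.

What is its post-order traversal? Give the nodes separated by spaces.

The first element of pre-order is the root; it splits in-order into left and right subtrees.
Root Z: left subtree has 4 nodes {L, S, T, K}, right has 5 {J, E, Y, B, M}.
  Root K: left subtree has 3 nodes {L, S, T}, right has 0 { }.
    Root S: left subtree has 1 node {L}, right has 1 {T}.
  Root J: left subtree has 0 nodes { }, right has 4 {E, Y, B, M}.
    Root E: left subtree has 0 nodes { }, right has 3 {Y, B, M}.
      Root Y: left subtree has 0 nodes { }, right has 2 {B, M}.
        Root B: left subtree has 0 nodes { }, right has 1 {M}.

L T S K M B Y E J Z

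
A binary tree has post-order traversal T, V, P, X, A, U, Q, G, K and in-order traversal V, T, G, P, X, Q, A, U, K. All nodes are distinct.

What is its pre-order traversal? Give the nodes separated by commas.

The last element of post-order is the root; it splits in-order into left and right subtrees.
Root K: left subtree has 8 nodes {V, T, G, P, X, Q, A, U}, right has 0 { }.
  Root G: left subtree has 2 nodes {V, T}, right has 5 {P, X, Q, A, U}.
    Root V: left subtree has 0 nodes { }, right has 1 {T}.
    Root Q: left subtree has 2 nodes {P, X}, right has 2 {A, U}.
      Root X: left subtree has 1 node {P}, right has 0 { }.
      Root U: left subtree has 1 node {A}, right has 0 { }.

K, G, V, T, Q, X, P, U, A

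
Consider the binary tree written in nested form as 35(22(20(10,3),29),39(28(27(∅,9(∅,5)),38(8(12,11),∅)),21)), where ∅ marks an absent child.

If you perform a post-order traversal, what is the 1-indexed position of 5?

Post-order visits the left subtree, then the right subtree, then the node.
At 35: go left to 22.
  At 22: go left to 20.
    At 20: go left to 10.
      10 is a leaf — visit 10.
    At 20: go right to 3.
      3 is a leaf — visit 3.
    Visit 20.
  At 22: go right to 29.
    29 is a leaf — visit 29.
  Visit 22.
At 35: go right to 39.
  At 39: go left to 28.
    At 28: go left to 27.
      At 27: no left child.
      At 27: go right to 9.
        At 9: no left child.
        At 9: go right to 5.
          5 is a leaf — visit 5.
        Visit 9.
      Visit 27.
    At 28: go right to 38.
      At 38: go left to 8.
        At 8: go left to 12.
          12 is a leaf — visit 12.
        At 8: go right to 11.
          11 is a leaf — visit 11.
        Visit 8.
      At 38: no right child.
      Visit 38.
    Visit 28.
  At 39: go right to 21.
    21 is a leaf — visit 21.
  Visit 39.
Visit 35.
Full post-order sequence: 10, 3, 20, 29, 22, 5, 9, 27, 12, 11, 8, 38, 28, 21, 39, 35.

6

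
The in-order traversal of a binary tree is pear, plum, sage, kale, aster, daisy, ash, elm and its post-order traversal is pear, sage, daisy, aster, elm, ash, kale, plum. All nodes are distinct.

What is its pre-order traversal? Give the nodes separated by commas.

plum, pear, kale, sage, ash, aster, daisy, elm

The last element of post-order is the root; it splits in-order into left and right subtrees.
Root plum: left subtree has 1 node {pear}, right has 6 {sage, kale, aster, daisy, ash, elm}.
  Root kale: left subtree has 1 node {sage}, right has 4 {aster, daisy, ash, elm}.
    Root ash: left subtree has 2 nodes {aster, daisy}, right has 1 {elm}.
      Root aster: left subtree has 0 nodes { }, right has 1 {daisy}.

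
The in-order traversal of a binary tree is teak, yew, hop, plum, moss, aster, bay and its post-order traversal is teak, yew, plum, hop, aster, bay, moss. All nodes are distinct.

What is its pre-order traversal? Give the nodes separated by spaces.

moss hop yew teak plum bay aster

The last element of post-order is the root; it splits in-order into left and right subtrees.
Root moss: left subtree has 4 nodes {teak, yew, hop, plum}, right has 2 {aster, bay}.
  Root hop: left subtree has 2 nodes {teak, yew}, right has 1 {plum}.
    Root yew: left subtree has 1 node {teak}, right has 0 { }.
  Root bay: left subtree has 1 node {aster}, right has 0 { }.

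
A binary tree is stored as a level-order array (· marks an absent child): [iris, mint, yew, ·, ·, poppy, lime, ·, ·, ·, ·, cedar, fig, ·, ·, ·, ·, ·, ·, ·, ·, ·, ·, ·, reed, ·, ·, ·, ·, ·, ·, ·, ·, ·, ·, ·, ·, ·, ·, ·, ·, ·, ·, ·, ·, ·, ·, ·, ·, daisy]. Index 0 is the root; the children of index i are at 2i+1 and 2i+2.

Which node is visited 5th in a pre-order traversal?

Pre-order visits the node, then its left subtree, then its right subtree.
Visit iris.
At iris: go left to mint.
  mint is a leaf — visit mint.
At iris: go right to yew.
  Visit yew.
  At yew: go left to poppy.
    Visit poppy.
    At poppy: go left to cedar.
      Visit cedar.
      At cedar: no left child.
      At cedar: go right to reed.
        Visit reed.
        At reed: go left to daisy.
          daisy is a leaf — visit daisy.
        At reed: no right child.
    At poppy: go right to fig.
      fig is a leaf — visit fig.
  At yew: go right to lime.
    lime is a leaf — visit lime.
Full pre-order sequence: iris, mint, yew, poppy, cedar, reed, daisy, fig, lime.

cedar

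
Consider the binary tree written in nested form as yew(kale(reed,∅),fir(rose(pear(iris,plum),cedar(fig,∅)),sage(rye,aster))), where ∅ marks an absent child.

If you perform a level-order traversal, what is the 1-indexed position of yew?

1

Level-order visits nodes level by level from the root, left to right within each level.
Level 0: yew
Level 1: kale, fir
Level 2: reed, rose, sage
Level 3: pear, cedar, rye, aster
Level 4: iris, plum, fig
Full level-order sequence: yew, kale, fir, reed, rose, sage, pear, cedar, rye, aster, iris, plum, fig.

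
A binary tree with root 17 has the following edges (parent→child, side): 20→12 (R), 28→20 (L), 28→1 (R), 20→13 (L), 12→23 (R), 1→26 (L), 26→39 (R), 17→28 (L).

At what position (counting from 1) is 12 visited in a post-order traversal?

Post-order visits the left subtree, then the right subtree, then the node.
At 17: go left to 28.
  At 28: go left to 20.
    At 20: go left to 13.
      13 is a leaf — visit 13.
    At 20: go right to 12.
      At 12: no left child.
      At 12: go right to 23.
        23 is a leaf — visit 23.
      Visit 12.
    Visit 20.
  At 28: go right to 1.
    At 1: go left to 26.
      At 26: no left child.
      At 26: go right to 39.
        39 is a leaf — visit 39.
      Visit 26.
    At 1: no right child.
    Visit 1.
  Visit 28.
At 17: no right child.
Visit 17.
Full post-order sequence: 13, 23, 12, 20, 39, 26, 1, 28, 17.

3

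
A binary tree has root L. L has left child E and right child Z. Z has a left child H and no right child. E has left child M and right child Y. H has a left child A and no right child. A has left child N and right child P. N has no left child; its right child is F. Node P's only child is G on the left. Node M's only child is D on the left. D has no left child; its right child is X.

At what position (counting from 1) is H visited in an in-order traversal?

In-order visits the left subtree, then the node, then the right subtree.
At L: go left to E.
  At E: go left to M.
    At M: go left to D.
      At D: no left child.
      Visit D.
      At D: go right to X.
        X is a leaf — visit X.
    Visit M.
    At M: no right child.
  Visit E.
  At E: go right to Y.
    Y is a leaf — visit Y.
Visit L.
At L: go right to Z.
  At Z: go left to H.
    At H: go left to A.
      At A: go left to N.
        At N: no left child.
        Visit N.
        At N: go right to F.
          F is a leaf — visit F.
      Visit A.
      At A: go right to P.
        At P: go left to G.
          G is a leaf — visit G.
        Visit P.
        At P: no right child.
    Visit H.
    At H: no right child.
  Visit Z.
  At Z: no right child.
Full in-order sequence: D, X, M, E, Y, L, N, F, A, G, P, H, Z.

12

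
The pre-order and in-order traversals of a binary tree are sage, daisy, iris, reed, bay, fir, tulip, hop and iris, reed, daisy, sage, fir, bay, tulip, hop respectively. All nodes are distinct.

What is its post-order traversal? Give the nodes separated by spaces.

reed iris daisy fir hop tulip bay sage

The first element of pre-order is the root; it splits in-order into left and right subtrees.
Root sage: left subtree has 3 nodes {iris, reed, daisy}, right has 4 {fir, bay, tulip, hop}.
  Root daisy: left subtree has 2 nodes {iris, reed}, right has 0 { }.
    Root iris: left subtree has 0 nodes { }, right has 1 {reed}.
  Root bay: left subtree has 1 node {fir}, right has 2 {tulip, hop}.
    Root tulip: left subtree has 0 nodes { }, right has 1 {hop}.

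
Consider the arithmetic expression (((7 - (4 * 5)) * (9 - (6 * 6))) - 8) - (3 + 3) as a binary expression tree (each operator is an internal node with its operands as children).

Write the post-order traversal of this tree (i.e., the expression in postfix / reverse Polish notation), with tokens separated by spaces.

7 4 5 * - 9 6 6 * - * 8 - 3 3 + -

Post-order on an expression tree gives postfix notation: for each operator, emit left operand, right operand, then the operator.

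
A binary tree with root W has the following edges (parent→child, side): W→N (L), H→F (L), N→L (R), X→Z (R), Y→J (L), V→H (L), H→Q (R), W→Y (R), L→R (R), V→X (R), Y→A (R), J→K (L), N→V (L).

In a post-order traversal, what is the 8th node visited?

L

Post-order visits the left subtree, then the right subtree, then the node.
At W: go left to N.
  At N: go left to V.
    At V: go left to H.
      At H: go left to F.
        F is a leaf — visit F.
      At H: go right to Q.
        Q is a leaf — visit Q.
      Visit H.
    At V: go right to X.
      At X: no left child.
      At X: go right to Z.
        Z is a leaf — visit Z.
      Visit X.
    Visit V.
  At N: go right to L.
    At L: no left child.
    At L: go right to R.
      R is a leaf — visit R.
    Visit L.
  Visit N.
At W: go right to Y.
  At Y: go left to J.
    At J: go left to K.
      K is a leaf — visit K.
    At J: no right child.
    Visit J.
  At Y: go right to A.
    A is a leaf — visit A.
  Visit Y.
Visit W.
Full post-order sequence: F, Q, H, Z, X, V, R, L, N, K, J, A, Y, W.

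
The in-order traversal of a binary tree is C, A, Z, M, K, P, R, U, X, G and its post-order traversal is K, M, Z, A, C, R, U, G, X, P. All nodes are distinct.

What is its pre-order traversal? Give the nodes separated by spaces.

P C A Z M K X U R G

The last element of post-order is the root; it splits in-order into left and right subtrees.
Root P: left subtree has 5 nodes {C, A, Z, M, K}, right has 4 {R, U, X, G}.
  Root C: left subtree has 0 nodes { }, right has 4 {A, Z, M, K}.
    Root A: left subtree has 0 nodes { }, right has 3 {Z, M, K}.
      Root Z: left subtree has 0 nodes { }, right has 2 {M, K}.
        Root M: left subtree has 0 nodes { }, right has 1 {K}.
  Root X: left subtree has 2 nodes {R, U}, right has 1 {G}.
    Root U: left subtree has 1 node {R}, right has 0 { }.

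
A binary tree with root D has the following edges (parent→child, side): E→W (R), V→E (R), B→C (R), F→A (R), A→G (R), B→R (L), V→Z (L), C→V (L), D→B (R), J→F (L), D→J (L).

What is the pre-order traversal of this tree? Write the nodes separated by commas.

D, J, F, A, G, B, R, C, V, Z, E, W

Pre-order visits the node, then its left subtree, then its right subtree.
Visit D.
At D: go left to J.
  Visit J.
  At J: go left to F.
    Visit F.
    At F: no left child.
    At F: go right to A.
      Visit A.
      At A: no left child.
      At A: go right to G.
        G is a leaf — visit G.
  At J: no right child.
At D: go right to B.
  Visit B.
  At B: go left to R.
    R is a leaf — visit R.
  At B: go right to C.
    Visit C.
    At C: go left to V.
      Visit V.
      At V: go left to Z.
        Z is a leaf — visit Z.
      At V: go right to E.
        Visit E.
        At E: no left child.
        At E: go right to W.
          W is a leaf — visit W.
    At C: no right child.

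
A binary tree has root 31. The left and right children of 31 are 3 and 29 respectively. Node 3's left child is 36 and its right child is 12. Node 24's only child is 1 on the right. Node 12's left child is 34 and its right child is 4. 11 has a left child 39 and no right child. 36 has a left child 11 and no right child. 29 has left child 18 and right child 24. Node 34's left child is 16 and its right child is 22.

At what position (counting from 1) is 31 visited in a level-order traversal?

Level-order visits nodes level by level from the root, left to right within each level.
Level 0: 31
Level 1: 3, 29
Level 2: 36, 12, 18, 24
Level 3: 11, 34, 4, 1
Level 4: 39, 16, 22
Full level-order sequence: 31, 3, 29, 36, 12, 18, 24, 11, 34, 4, 1, 39, 16, 22.

1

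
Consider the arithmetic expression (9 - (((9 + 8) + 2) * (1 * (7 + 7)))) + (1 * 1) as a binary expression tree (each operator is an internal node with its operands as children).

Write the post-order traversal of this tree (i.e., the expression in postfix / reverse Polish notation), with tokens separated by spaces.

9 9 8 + 2 + 1 7 7 + * * - 1 1 * +

Post-order on an expression tree gives postfix notation: for each operator, emit left operand, right operand, then the operator.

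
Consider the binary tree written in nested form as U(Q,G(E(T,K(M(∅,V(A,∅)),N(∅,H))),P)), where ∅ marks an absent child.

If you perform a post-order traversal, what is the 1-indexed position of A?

3

Post-order visits the left subtree, then the right subtree, then the node.
At U: go left to Q.
  Q is a leaf — visit Q.
At U: go right to G.
  At G: go left to E.
    At E: go left to T.
      T is a leaf — visit T.
    At E: go right to K.
      At K: go left to M.
        At M: no left child.
        At M: go right to V.
          At V: go left to A.
            A is a leaf — visit A.
          At V: no right child.
          Visit V.
        Visit M.
      At K: go right to N.
        At N: no left child.
        At N: go right to H.
          H is a leaf — visit H.
        Visit N.
      Visit K.
    Visit E.
  At G: go right to P.
    P is a leaf — visit P.
  Visit G.
Visit U.
Full post-order sequence: Q, T, A, V, M, H, N, K, E, P, G, U.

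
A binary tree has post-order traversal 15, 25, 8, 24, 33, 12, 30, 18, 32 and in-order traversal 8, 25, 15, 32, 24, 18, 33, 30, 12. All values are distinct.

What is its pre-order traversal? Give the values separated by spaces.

32 8 25 15 18 24 30 33 12

The last element of post-order is the root; it splits in-order into left and right subtrees.
Root 32: left subtree has 3 nodes {8, 25, 15}, right has 5 {24, 18, 33, 30, 12}.
  Root 8: left subtree has 0 nodes { }, right has 2 {25, 15}.
    Root 25: left subtree has 0 nodes { }, right has 1 {15}.
  Root 18: left subtree has 1 node {24}, right has 3 {33, 30, 12}.
    Root 30: left subtree has 1 node {33}, right has 1 {12}.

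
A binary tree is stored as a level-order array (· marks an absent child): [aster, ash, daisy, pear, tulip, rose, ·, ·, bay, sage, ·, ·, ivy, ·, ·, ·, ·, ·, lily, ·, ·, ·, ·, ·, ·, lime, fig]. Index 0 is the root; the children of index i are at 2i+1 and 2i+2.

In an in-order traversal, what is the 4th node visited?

In-order visits the left subtree, then the node, then the right subtree.
At aster: go left to ash.
  At ash: go left to pear.
    At pear: no left child.
    Visit pear.
    At pear: go right to bay.
      At bay: no left child.
      Visit bay.
      At bay: go right to lily.
        lily is a leaf — visit lily.
  Visit ash.
  At ash: go right to tulip.
    At tulip: go left to sage.
      sage is a leaf — visit sage.
    Visit tulip.
    At tulip: no right child.
Visit aster.
At aster: go right to daisy.
  At daisy: go left to rose.
    At rose: no left child.
    Visit rose.
    At rose: go right to ivy.
      At ivy: go left to lime.
        lime is a leaf — visit lime.
      Visit ivy.
      At ivy: go right to fig.
        fig is a leaf — visit fig.
  Visit daisy.
  At daisy: no right child.
Full in-order sequence: pear, bay, lily, ash, sage, tulip, aster, rose, lime, ivy, fig, daisy.

ash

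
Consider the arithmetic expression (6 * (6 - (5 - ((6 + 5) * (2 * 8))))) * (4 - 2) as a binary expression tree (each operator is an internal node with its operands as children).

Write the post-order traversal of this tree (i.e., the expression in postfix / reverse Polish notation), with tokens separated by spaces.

6 6 5 6 5 + 2 8 * * - - * 4 2 - *

Post-order on an expression tree gives postfix notation: for each operator, emit left operand, right operand, then the operator.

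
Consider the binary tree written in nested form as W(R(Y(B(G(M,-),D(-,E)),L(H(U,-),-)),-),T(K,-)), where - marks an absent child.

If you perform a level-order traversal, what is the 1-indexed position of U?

Level-order visits nodes level by level from the root, left to right within each level.
Level 0: W
Level 1: R, T
Level 2: Y, K
Level 3: B, L
Level 4: G, D, H
Level 5: M, E, U
Full level-order sequence: W, R, T, Y, K, B, L, G, D, H, M, E, U.

13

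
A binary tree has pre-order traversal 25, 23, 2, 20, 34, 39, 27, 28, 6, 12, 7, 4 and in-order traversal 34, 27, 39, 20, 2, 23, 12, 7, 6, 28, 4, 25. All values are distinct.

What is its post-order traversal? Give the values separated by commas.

27, 39, 34, 20, 2, 7, 12, 6, 4, 28, 23, 25

The first element of pre-order is the root; it splits in-order into left and right subtrees.
Root 25: left subtree has 11 nodes {34, 27, 39, 20, 2, 23, 12, 7, 6, 28, 4}, right has 0 { }.
  Root 23: left subtree has 5 nodes {34, 27, 39, 20, 2}, right has 5 {12, 7, 6, 28, 4}.
    Root 2: left subtree has 4 nodes {34, 27, 39, 20}, right has 0 { }.
      Root 20: left subtree has 3 nodes {34, 27, 39}, right has 0 { }.
        Root 34: left subtree has 0 nodes { }, right has 2 {27, 39}.
          Root 39: left subtree has 1 node {27}, right has 0 { }.
    Root 28: left subtree has 3 nodes {12, 7, 6}, right has 1 {4}.
      Root 6: left subtree has 2 nodes {12, 7}, right has 0 { }.
        Root 12: left subtree has 0 nodes { }, right has 1 {7}.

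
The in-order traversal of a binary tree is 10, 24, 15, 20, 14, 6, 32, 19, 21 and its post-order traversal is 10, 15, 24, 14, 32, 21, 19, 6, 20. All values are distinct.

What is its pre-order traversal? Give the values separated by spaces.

20 24 10 15 6 14 19 32 21

The last element of post-order is the root; it splits in-order into left and right subtrees.
Root 20: left subtree has 3 nodes {10, 24, 15}, right has 5 {14, 6, 32, 19, 21}.
  Root 24: left subtree has 1 node {10}, right has 1 {15}.
  Root 6: left subtree has 1 node {14}, right has 3 {32, 19, 21}.
    Root 19: left subtree has 1 node {32}, right has 1 {21}.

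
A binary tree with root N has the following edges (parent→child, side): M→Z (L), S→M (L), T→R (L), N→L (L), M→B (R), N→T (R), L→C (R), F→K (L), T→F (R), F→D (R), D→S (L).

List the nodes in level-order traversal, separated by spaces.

N L T C R F K D S M Z B

Level-order visits nodes level by level from the root, left to right within each level.
Level 0: N
Level 1: L, T
Level 2: C, R, F
Level 3: K, D
Level 4: S
Level 5: M
Level 6: Z, B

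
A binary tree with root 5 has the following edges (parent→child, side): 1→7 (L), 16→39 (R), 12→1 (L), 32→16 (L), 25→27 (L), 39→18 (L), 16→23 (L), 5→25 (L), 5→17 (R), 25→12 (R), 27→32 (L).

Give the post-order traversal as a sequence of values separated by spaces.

23 18 39 16 32 27 7 1 12 25 17 5

Post-order visits the left subtree, then the right subtree, then the node.
At 5: go left to 25.
  At 25: go left to 27.
    At 27: go left to 32.
      At 32: go left to 16.
        At 16: go left to 23.
          23 is a leaf — visit 23.
        At 16: go right to 39.
          At 39: go left to 18.
            18 is a leaf — visit 18.
          At 39: no right child.
          Visit 39.
        Visit 16.
      At 32: no right child.
      Visit 32.
    At 27: no right child.
    Visit 27.
  At 25: go right to 12.
    At 12: go left to 1.
      At 1: go left to 7.
        7 is a leaf — visit 7.
      At 1: no right child.
      Visit 1.
    At 12: no right child.
    Visit 12.
  Visit 25.
At 5: go right to 17.
  17 is a leaf — visit 17.
Visit 5.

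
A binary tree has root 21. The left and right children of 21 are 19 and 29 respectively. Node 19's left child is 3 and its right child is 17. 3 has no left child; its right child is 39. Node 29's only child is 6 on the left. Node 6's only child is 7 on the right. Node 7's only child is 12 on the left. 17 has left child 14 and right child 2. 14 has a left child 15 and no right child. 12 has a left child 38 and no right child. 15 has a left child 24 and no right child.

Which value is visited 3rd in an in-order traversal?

In-order visits the left subtree, then the node, then the right subtree.
At 21: go left to 19.
  At 19: go left to 3.
    At 3: no left child.
    Visit 3.
    At 3: go right to 39.
      39 is a leaf — visit 39.
  Visit 19.
  At 19: go right to 17.
    At 17: go left to 14.
      At 14: go left to 15.
        At 15: go left to 24.
          24 is a leaf — visit 24.
        Visit 15.
        At 15: no right child.
      Visit 14.
      At 14: no right child.
    Visit 17.
    At 17: go right to 2.
      2 is a leaf — visit 2.
Visit 21.
At 21: go right to 29.
  At 29: go left to 6.
    At 6: no left child.
    Visit 6.
    At 6: go right to 7.
      At 7: go left to 12.
        At 12: go left to 38.
          38 is a leaf — visit 38.
        Visit 12.
        At 12: no right child.
      Visit 7.
      At 7: no right child.
  Visit 29.
  At 29: no right child.
Full in-order sequence: 3, 39, 19, 24, 15, 14, 17, 2, 21, 6, 38, 12, 7, 29.

19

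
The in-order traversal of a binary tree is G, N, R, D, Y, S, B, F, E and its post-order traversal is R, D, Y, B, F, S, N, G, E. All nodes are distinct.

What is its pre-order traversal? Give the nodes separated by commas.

The last element of post-order is the root; it splits in-order into left and right subtrees.
Root E: left subtree has 8 nodes {G, N, R, D, Y, S, B, F}, right has 0 { }.
  Root G: left subtree has 0 nodes { }, right has 7 {N, R, D, Y, S, B, F}.
    Root N: left subtree has 0 nodes { }, right has 6 {R, D, Y, S, B, F}.
      Root S: left subtree has 3 nodes {R, D, Y}, right has 2 {B, F}.
        Root Y: left subtree has 2 nodes {R, D}, right has 0 { }.
          Root D: left subtree has 1 node {R}, right has 0 { }.
        Root F: left subtree has 1 node {B}, right has 0 { }.

E, G, N, S, Y, D, R, F, B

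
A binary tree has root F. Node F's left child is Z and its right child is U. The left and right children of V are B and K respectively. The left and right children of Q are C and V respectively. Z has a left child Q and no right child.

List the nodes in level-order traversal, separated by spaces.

Level-order visits nodes level by level from the root, left to right within each level.
Level 0: F
Level 1: Z, U
Level 2: Q
Level 3: C, V
Level 4: B, K

F Z U Q C V B K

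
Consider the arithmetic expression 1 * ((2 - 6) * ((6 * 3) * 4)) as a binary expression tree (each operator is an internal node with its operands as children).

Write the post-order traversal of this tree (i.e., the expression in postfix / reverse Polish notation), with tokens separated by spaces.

Post-order on an expression tree gives postfix notation: for each operator, emit left operand, right operand, then the operator.

1 2 6 - 6 3 * 4 * * *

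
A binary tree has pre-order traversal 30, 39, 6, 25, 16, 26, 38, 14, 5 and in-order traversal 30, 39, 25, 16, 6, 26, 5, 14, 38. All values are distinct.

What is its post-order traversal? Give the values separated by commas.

16, 25, 5, 14, 38, 26, 6, 39, 30

The first element of pre-order is the root; it splits in-order into left and right subtrees.
Root 30: left subtree has 0 nodes { }, right has 8 {39, 25, 16, 6, 26, 5, 14, 38}.
  Root 39: left subtree has 0 nodes { }, right has 7 {25, 16, 6, 26, 5, 14, 38}.
    Root 6: left subtree has 2 nodes {25, 16}, right has 4 {26, 5, 14, 38}.
      Root 25: left subtree has 0 nodes { }, right has 1 {16}.
      Root 26: left subtree has 0 nodes { }, right has 3 {5, 14, 38}.
        Root 38: left subtree has 2 nodes {5, 14}, right has 0 { }.
          Root 14: left subtree has 1 node {5}, right has 0 { }.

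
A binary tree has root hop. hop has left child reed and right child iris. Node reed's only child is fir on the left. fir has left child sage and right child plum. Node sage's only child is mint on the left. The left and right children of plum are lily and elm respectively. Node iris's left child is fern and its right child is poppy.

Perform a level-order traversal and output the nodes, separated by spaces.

Level-order visits nodes level by level from the root, left to right within each level.
Level 0: hop
Level 1: reed, iris
Level 2: fir, fern, poppy
Level 3: sage, plum
Level 4: mint, lily, elm

hop reed iris fir fern poppy sage plum mint lily elm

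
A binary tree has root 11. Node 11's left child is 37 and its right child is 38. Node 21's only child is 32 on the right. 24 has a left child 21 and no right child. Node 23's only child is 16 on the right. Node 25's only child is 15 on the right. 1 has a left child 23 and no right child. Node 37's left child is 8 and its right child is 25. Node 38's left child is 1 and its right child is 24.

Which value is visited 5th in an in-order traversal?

In-order visits the left subtree, then the node, then the right subtree.
At 11: go left to 37.
  At 37: go left to 8.
    8 is a leaf — visit 8.
  Visit 37.
  At 37: go right to 25.
    At 25: no left child.
    Visit 25.
    At 25: go right to 15.
      15 is a leaf — visit 15.
Visit 11.
At 11: go right to 38.
  At 38: go left to 1.
    At 1: go left to 23.
      At 23: no left child.
      Visit 23.
      At 23: go right to 16.
        16 is a leaf — visit 16.
    Visit 1.
    At 1: no right child.
  Visit 38.
  At 38: go right to 24.
    At 24: go left to 21.
      At 21: no left child.
      Visit 21.
      At 21: go right to 32.
        32 is a leaf — visit 32.
    Visit 24.
    At 24: no right child.
Full in-order sequence: 8, 37, 25, 15, 11, 23, 16, 1, 38, 21, 32, 24.

11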